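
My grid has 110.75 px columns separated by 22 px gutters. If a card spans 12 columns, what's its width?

1571 px

12 columns plus 11 gutters: 1329 + 242 = 1571 px.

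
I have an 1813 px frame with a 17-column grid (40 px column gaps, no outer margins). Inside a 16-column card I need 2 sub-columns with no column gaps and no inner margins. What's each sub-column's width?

Subtracting 16 column gaps of 40 leaves 1173 for 17 columns, so c = 69 px.
16-column span = 16·69 + 15·40 = 1704 px.
With no column gaps, each column is 1704/2 = 852 px.

852 px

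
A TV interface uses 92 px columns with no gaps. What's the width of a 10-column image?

With no gaps, 10 columns span 10·92 = 920 px.

920 px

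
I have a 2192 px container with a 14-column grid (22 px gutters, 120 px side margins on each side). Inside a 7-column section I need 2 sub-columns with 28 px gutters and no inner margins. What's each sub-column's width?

Subtract both margins: 2192 − 2·120 = 1952 px.
14c + 13·22 = 1952 → 14c = 1666 → c = 119 px.
7 columns plus 6 gutters: 833 + 132 = 965 px.
2 columns + 1 gutter: 2d + 1·28 = 965.
2d = 965 − 28 = 937, so d = 468.5 px.

468.5 px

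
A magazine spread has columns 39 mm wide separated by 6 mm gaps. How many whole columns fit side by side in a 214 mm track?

4 columns: 4·39 + 3·6 = 174 mm ≤ 214.
5 columns: 219 mm > 214. So 4.

4 columns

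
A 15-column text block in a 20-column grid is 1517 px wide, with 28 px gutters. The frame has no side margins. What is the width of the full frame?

Subtracting 14 gutters of 28 leaves 1125 for 15 columns, so c = 75 px.
Frame = 20·75 + 19·28 = 1500 + 532 = 2032 px.

2032 px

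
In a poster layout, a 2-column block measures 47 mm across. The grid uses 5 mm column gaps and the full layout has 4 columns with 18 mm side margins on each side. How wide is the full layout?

Subtracting 1 column gap of 5 leaves 42 for 2 columns, so c = 21 mm.
Layout = 2·18 + 4·21 + 3·5 = 36 + 84 + 15 = 135 mm.

135 mm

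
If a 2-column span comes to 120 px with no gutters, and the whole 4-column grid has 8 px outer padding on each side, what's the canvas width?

120 / 2 = 60 px per column.
Total width: 2·8 + 4·60 = 256 px.

256 px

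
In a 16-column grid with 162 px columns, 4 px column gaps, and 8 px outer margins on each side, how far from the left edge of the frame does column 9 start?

1336 px

Each column+gutter stride is 166 px; 8 of them past the 8 px margin is 8 + 1328 = 1336 px.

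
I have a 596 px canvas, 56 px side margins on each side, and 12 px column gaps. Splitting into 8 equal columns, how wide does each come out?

Subtract both margins: 596 − 2·56 = 484 px.
Subtracting 7 column gaps of 12 leaves 400 for 8 columns, so c = 50 px.

50 px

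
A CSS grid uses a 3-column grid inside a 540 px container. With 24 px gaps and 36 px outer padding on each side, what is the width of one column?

140 px

Content width = 540 − 2·36 = 468 px.
3c + 2·24 = 468 → 3c = 420 → c = 140 px.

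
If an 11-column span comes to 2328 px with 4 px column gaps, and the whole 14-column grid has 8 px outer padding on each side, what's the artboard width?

11c + 10·4 = 2328 → 11c = 2288 → c = 208 px.
Total width: 2·8 + 14·208 + 13·4 = 2980 px.

2980 px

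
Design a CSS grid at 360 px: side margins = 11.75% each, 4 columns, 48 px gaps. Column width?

32.85 px

360 × (1 − 2·11.75%) = 360 × 76.5% = 275.4 px for the columns.
4 columns + 3 gaps: 4c + 3·48 = 275.4.
4c = 275.4 − 144 = 131.4, so c = 32.85 px.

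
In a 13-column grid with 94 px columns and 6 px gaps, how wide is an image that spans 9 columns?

9 columns plus 8 gaps: 846 + 48 = 894 px.

894 px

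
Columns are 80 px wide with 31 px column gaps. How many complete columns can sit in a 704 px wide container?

Each extra column adds 80 + 31 = 111 px.
(704 + 31) / 111 = 6.62, so 6 columns fit.

6 columns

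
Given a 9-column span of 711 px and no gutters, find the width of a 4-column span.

316 px

711 / 9 = 79 px per column.
With no gutters, 4 columns span 4·79 = 316 px.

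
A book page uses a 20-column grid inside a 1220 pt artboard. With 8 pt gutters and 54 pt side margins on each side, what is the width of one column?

Take off 108 pt of margins, leaving 1112 pt.
20c + 19·8 = 1112 → 20c = 960 → c = 48 pt.

48 pt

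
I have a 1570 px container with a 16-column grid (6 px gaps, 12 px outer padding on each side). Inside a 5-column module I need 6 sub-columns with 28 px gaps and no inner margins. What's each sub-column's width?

56.5 px

Outer content = 1570 − 2·12 = 1546 px.
Subtracting 15 gaps of 6 leaves 1456 for 16 columns, so c = 91 px.
5-column span = 5·91 + 4·6 = 479 px.
Subtracting 5 gaps of 28 leaves 339 for 6 columns, so d = 56.5 px.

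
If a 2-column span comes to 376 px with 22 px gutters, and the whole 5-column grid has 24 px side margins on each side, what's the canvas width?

1021 px

376 − 1·22 = 354; ÷2 gives c = 177 px.
Adding margins, columns and gutters: 48 + 885 + 88 = 1021 px.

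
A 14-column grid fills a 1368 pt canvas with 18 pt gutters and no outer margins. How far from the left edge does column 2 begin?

Subtracting 13 gutters of 18 leaves 1134 for 14 columns, so c = 81 pt.
Each column+gutter stride is 99 pt; with no margin, 1 of them is 99 pt.

99 pt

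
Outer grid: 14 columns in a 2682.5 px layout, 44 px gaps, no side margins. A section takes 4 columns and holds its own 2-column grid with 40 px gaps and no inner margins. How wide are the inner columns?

347.5 px

14 columns + 13 gaps: 14c + 13·44 = 2682.5.
14c = 2682.5 − 572 = 2110.5, so c = 150.75 px.
4-column span = 4·150.75 + 3·44 = 735 px.
Subtracting 1 gap of 40 leaves 695 for 2 columns, so d = 347.5 px.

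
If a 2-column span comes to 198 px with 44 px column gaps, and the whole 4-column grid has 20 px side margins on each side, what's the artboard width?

Subtracting 1 column gap of 44 leaves 154 for 2 columns, so c = 77 px.
Total width: 2·20 + 4·77 + 3·44 = 480 px.

480 px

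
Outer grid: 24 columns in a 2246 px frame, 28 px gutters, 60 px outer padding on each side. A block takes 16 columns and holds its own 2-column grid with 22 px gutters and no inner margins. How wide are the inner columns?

693 px

Outer content = 2246 − 2·60 = 2126 px.
2126 − 23·28 = 1482; ÷24 gives c = 61.75 px.
16 columns plus 15 gutters: 988 + 420 = 1408 px.
2d + 1·22 = 1408 → 2d = 1386 → d = 693 px.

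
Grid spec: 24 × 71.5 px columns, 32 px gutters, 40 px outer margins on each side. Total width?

2532 px

Adding margins, columns and gutters: 80 + 1716 + 736 = 2532 px.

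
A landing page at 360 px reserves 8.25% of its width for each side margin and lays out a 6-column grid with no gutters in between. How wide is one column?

50.1 px

360 × (1 − 2·8.25%) = 360 × 83.5% = 300.6 px for the columns.
6c = 300.6 → c = 50.1 px.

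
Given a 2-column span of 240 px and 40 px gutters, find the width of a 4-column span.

520 px

240 − 1·40 = 200; ÷2 gives c = 100 px.
Span of 4: 4·100 + 3·40 = 400 + 120 = 520 px.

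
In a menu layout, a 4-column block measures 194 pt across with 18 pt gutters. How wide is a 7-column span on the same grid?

Subtracting 3 gutters of 18 leaves 140 for 4 columns, so c = 35 pt.
Span of 7: 7·35 + 6·18 = 245 + 108 = 353 pt.

353 pt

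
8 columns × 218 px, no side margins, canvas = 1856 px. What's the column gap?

16 px

8·218 + 7g = 1856 → 7g = 112 → g = 16 px.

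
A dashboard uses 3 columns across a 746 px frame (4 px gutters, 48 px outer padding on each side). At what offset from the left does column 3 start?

484 px

Content = 746 − 2·48 = 650 px.
650 − 2·4 = 642; ÷3 gives c = 214 px.
Each column+gutter stride is 218 px; 2 of them past the 48 px margin is 48 + 436 = 484 px.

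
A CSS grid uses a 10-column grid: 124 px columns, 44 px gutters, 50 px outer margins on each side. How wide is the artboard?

Adding margins, columns and gutters: 100 + 1240 + 396 = 1736 px.

1736 px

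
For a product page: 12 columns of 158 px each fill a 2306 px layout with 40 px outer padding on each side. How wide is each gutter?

30 px

Subtract both margins: 2306 − 2·40 = 2226 px.
Columns use 1896 px, leaving 330 px across 11 gutters = 30 px each.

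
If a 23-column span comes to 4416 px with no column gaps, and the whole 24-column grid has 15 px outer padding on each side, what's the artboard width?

23c = 4416 → c = 192 px.
Artboard = 2·15 + 24·192 = 30 + 4608 = 4638 px.

4638 px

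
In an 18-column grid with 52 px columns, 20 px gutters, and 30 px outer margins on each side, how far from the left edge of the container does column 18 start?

Before column 18: the margin + 17 columns + 17 gutters.
Offset = 30 + 17·(52 + 20) = 30 + 1224 = 1254 px.

1254 px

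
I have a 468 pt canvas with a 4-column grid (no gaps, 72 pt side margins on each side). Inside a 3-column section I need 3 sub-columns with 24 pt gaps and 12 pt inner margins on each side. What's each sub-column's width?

Take off 144 pt of margins, leaving 324 pt.
324 / 4 = 81 pt per column.
3-column span = 3·81 = 243 pt.
Inner content = 243 − 2·12 = 219 pt.
3d + 2·24 = 219 → 3d = 171 → d = 57 pt.

57 pt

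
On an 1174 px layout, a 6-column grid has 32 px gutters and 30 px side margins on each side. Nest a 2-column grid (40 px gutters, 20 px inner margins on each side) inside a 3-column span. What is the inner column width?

230.5 px

Outer content = 1174 − 2·30 = 1114 px.
6 columns + 5 gutters: 6c + 5·32 = 1114.
6c = 1114 − 160 = 954, so c = 159 px.
3 columns plus 2 gutters: 477 + 64 = 541 px.
Inner content = 541 − 2·20 = 501 px.
2 columns + 1 gutter: 2d + 1·40 = 501.
2d = 501 − 40 = 461, so d = 230.5 px.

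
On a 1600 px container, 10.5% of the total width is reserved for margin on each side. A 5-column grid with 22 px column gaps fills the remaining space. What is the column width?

Each margin = 10.5% of 1600 = 168 px; content = 1600 − 2·168 = 1264 px.
5c + 4·22 = 1264 → 5c = 1176 → c = 235.2 px.

235.2 px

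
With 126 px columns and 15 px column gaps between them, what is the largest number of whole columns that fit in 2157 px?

15 columns: 15·126 + 14·15 = 2100 px ≤ 2157.
16 columns: 2241 px > 2157. So 15.

15 columns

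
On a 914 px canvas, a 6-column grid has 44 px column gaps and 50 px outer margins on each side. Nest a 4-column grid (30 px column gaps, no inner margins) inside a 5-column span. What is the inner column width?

145.25 px

Outer content = 914 − 2·50 = 814 px.
Subtracting 5 column gaps of 44 leaves 594 for 6 columns, so c = 99 px.
5-column span = 5·99 + 4·44 = 671 px.
Subtracting 3 column gaps of 30 leaves 581 for 4 columns, so d = 145.25 px.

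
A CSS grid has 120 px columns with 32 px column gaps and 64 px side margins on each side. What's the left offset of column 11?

1584 px

Each column+gutter stride is 152 px; 10 of them past the 64 px margin is 64 + 1520 = 1584 px.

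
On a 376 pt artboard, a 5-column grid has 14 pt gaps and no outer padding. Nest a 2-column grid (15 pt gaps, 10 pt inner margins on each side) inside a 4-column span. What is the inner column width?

5c + 4·14 = 376 → 5c = 320 → c = 64 pt.
Span of 4: 4·64 + 3·14 = 256 + 42 = 298 pt.
Inner content = 298 − 2·10 = 278 pt.
2 columns + 1 gap: 2d + 1·15 = 278.
2d = 278 − 15 = 263, so d = 131.5 pt.

131.5 pt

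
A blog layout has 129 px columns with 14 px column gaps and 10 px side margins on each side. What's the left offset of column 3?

Column 3 starts at margin + 2·(column + gutter) = 10 + 2·143 = 296 px.

296 px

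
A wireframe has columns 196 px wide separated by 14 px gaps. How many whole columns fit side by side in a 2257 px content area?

k columns need k·196 + (k−1)·14 = k·210 − 14.
k·210 − 14 ≤ 2257 → k ≤ 2271 / 210 ≈ 10.81, so k = 10.

10 columns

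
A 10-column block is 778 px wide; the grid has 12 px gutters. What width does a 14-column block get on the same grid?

Subtracting 9 gutters of 12 leaves 670 for 10 columns, so c = 67 px.
Span of 14: 14·67 + 13·12 = 938 + 156 = 1094 px.

1094 px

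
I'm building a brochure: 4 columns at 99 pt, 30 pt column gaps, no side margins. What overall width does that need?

486 pt

Total width: 4·99 + 3·30 = 486 pt.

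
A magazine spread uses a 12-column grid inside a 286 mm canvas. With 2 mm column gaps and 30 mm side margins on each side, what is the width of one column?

17 mm

Content width = 286 − 2·30 = 226 mm.
Subtracting 11 column gaps of 2 leaves 204 for 12 columns, so c = 17 mm.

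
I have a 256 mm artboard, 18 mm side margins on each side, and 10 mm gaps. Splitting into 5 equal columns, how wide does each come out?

Content width = 256 − 2·18 = 220 mm.
220 − 4·10 = 180; ÷5 gives c = 36 mm.

36 mm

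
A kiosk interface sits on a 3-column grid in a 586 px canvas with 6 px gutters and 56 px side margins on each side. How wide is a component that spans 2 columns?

Subtract both margins: 586 − 2·56 = 474 px.
Subtracting 2 gutters of 6 leaves 462 for 3 columns, so c = 154 px.
2-column span = 2·154 + 1·6 = 314 px.

314 px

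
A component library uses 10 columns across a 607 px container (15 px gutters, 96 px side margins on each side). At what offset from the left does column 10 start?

Subtract both margins: 607 − 2·96 = 415 px.
415 − 9·15 = 280; ÷10 gives c = 28 px.
Before column 10: the margin + 9 columns + 9 gutters.
Offset = 96 + 9·(28 + 15) = 96 + 387 = 483 px.

483 px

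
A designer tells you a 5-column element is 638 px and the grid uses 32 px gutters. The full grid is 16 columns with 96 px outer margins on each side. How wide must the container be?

2304 px

638 − 4·32 = 510; ÷5 gives c = 102 px.
Total width: 2·96 + 16·102 + 15·32 = 2304 px.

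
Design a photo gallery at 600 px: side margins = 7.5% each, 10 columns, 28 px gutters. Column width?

Each margin = 7.5% of 600 = 45 px; content = 600 − 2·45 = 510 px.
10 columns + 9 gutters: 10c + 9·28 = 510.
10c = 510 − 252 = 258, so c = 25.8 px.

25.8 px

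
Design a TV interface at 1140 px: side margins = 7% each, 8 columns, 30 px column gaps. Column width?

Each margin = 7% of 1140 = 79.8 px; content = 1140 − 2·79.8 = 980.4 px.
8 columns + 7 column gaps: 8c + 7·30 = 980.4.
8c = 980.4 − 210 = 770.4, so c = 96.3 px.

96.3 px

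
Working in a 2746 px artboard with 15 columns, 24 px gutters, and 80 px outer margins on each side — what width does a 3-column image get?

Take off 160 px of margins, leaving 2586 px.
2586 − 14·24 = 2250; ÷15 gives c = 150 px.
3 columns plus 2 gutters: 450 + 48 = 498 px.

498 px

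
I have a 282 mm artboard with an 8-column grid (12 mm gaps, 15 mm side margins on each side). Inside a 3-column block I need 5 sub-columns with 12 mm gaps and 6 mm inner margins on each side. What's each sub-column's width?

5.4 mm

Take off 30 mm of margins, leaving 252 mm.
Subtracting 7 gaps of 12 leaves 168 for 8 columns, so c = 21 mm.
3-column span = 3·21 + 2·12 = 87 mm.
Inner content = 87 − 2·6 = 75 mm.
5d + 4·12 = 75 → 5d = 27 → d = 5.4 mm.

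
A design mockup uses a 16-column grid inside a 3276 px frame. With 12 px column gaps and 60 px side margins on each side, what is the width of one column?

Subtract both margins: 3276 − 2·60 = 3156 px.
Subtracting 15 column gaps of 12 leaves 2976 for 16 columns, so c = 186 px.

186 px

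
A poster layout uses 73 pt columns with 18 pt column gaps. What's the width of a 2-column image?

2-column span = 2·73 + 1·18 = 164 pt.

164 pt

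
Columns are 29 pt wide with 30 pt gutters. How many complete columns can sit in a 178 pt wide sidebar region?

Each extra column adds 29 + 30 = 59 pt.
(178 + 30) / 59 = 3.53, so 3 columns fit.

3 columns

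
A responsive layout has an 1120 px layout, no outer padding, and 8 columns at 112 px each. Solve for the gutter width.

8 columns take 8·112 = 896 px; remaining 224 splits into 7 gutters.
g = 224 / 7 = 32 px.

32 px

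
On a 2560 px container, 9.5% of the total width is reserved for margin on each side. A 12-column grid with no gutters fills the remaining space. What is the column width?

172.8 px

2560 × (1 − 2·9.5%) = 2560 × 81% = 2073.6 px for the columns.
2073.6 / 12 = 172.8 px per column.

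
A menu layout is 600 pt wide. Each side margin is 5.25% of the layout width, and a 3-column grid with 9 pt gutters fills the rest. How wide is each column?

173 pt

600 × (1 − 2·5.25%) = 600 × 89.5% = 537 pt for the columns.
3 columns + 2 gutters: 3c + 2·9 = 537.
3c = 537 − 18 = 519, so c = 173 pt.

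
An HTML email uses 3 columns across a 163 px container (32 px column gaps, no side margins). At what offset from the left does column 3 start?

163 − 2·32 = 99; ÷3 gives c = 33 px.
Before column 3: 2 columns + 2 column gaps.
Offset = 2·(33 + 32) = 2·65 = 130 px.

130 px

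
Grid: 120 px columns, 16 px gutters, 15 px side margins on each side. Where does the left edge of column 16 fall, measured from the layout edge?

Each column+gutter stride is 136 px; 15 of them past the 15 px margin is 15 + 2040 = 2055 px.

2055 px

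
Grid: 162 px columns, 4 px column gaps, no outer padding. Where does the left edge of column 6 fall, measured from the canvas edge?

830 px

No margin, so column 6 starts at 5·(column + gutter) = 5·166 = 830 px.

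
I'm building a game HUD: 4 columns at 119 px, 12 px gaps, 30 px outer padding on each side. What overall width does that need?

Total width: 2·30 + 4·119 + 3·12 = 572 px.

572 px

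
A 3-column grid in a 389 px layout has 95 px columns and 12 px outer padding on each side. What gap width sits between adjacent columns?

Content width = 389 − 2·12 = 365 px.
Columns use 285 px, leaving 80 px across 2 gaps = 40 px each.

40 px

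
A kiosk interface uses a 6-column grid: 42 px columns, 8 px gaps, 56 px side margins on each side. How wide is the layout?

404 px

Layout = 2·56 + 6·42 + 5·8 = 112 + 252 + 40 = 404 px.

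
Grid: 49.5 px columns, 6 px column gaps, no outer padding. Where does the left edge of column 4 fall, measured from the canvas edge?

No margin, so column 4 starts at 3·(column + gutter) = 3·55.5 = 166.5 px.

166.5 px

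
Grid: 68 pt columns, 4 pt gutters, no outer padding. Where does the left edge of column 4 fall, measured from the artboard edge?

216 pt

No margin, so column 4 starts at 3·(column + gutter) = 3·72 = 216 pt.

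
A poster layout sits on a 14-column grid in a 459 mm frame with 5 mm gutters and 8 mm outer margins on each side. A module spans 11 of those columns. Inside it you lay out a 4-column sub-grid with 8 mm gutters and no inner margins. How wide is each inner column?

80.75 mm

Outer content = 459 − 2·8 = 443 mm.
14 columns + 13 gutters: 14c + 13·5 = 443.
14c = 443 − 65 = 378, so c = 27 mm.
Span of 11: 11·27 + 10·5 = 297 + 50 = 347 mm.
347 − 3·8 = 323; ÷4 gives d = 80.75 mm.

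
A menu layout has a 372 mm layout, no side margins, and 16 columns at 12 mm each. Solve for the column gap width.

12 mm

Columns use 192 mm, leaving 180 mm across 15 column gaps = 12 mm each.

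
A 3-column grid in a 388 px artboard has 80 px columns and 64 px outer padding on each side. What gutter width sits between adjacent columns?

10 px

Content width = 388 − 2·64 = 260 px.
Columns use 240 px, leaving 20 px across 2 gutters = 10 px each.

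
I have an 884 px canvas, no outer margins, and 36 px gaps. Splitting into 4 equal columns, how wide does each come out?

194 px

Subtracting 3 gaps of 36 leaves 776 for 4 columns, so c = 194 px.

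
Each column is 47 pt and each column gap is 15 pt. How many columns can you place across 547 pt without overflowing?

k columns need k·47 + (k−1)·15 = k·62 − 15.
k·62 − 15 ≤ 547 → k ≤ 562 / 62 ≈ 9.06, so k = 9.

9 columns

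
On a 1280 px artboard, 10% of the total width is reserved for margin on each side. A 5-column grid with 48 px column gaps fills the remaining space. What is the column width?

166.4 px

1280 × (1 − 2·10%) = 1280 × 80% = 1024 px for the columns.
Subtracting 4 column gaps of 48 leaves 832 for 5 columns, so c = 166.4 px.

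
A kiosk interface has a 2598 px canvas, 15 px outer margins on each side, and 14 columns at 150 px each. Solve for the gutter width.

Inside the margins: 2598 − 30 = 2568 px.
Columns use 2100 px, leaving 468 px across 13 gutters = 36 px each.

36 px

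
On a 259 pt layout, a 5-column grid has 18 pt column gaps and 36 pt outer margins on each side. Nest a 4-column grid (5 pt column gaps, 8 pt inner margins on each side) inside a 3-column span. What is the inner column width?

18.5 pt

Take off 72 pt of margins, leaving 187 pt.
Subtracting 4 column gaps of 18 leaves 115 for 5 columns, so c = 23 pt.
3-column span = 3·23 + 2·18 = 105 pt.
Inner content = 105 − 2·8 = 89 pt.
89 − 3·5 = 74; ÷4 gives d = 18.5 pt.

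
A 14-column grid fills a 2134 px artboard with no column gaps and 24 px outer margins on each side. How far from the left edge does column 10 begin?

1365 px

Subtract both margins: 2134 − 2·24 = 2086 px.
With no column gaps, each column is 2086/14 = 149 px.
Before column 10: the margin + 9 columns + 9 column gaps.
Offset = 24 + 9·(149 + 0) = 24 + 1341 = 1365 px.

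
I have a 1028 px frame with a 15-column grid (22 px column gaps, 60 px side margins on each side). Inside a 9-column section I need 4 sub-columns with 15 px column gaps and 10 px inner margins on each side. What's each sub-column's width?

Take off 120 px of margins, leaving 908 px.
15c + 14·22 = 908 → 15c = 600 → c = 40 px.
9-column span = 9·40 + 8·22 = 536 px.
Inner content = 536 − 2·10 = 516 px.
Subtracting 3 column gaps of 15 leaves 471 for 4 columns, so d = 117.75 px.

117.75 px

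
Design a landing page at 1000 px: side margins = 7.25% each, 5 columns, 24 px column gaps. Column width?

151.8 px

Margins: 7.25% × 1000 = 72.5 px each, so content = 1000 − 145 = 855 px.
Subtracting 4 column gaps of 24 leaves 759 for 5 columns, so c = 151.8 px.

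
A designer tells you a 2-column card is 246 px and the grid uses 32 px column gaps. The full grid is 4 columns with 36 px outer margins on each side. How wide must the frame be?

2c + 1·32 = 246 → 2c = 214 → c = 107 px.
Adding margins, columns and gutters: 72 + 428 + 96 = 596 px.

596 px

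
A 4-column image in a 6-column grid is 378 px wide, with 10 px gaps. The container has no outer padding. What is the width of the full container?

572 px

378 − 3·10 = 348; ÷4 gives c = 87 px.
Total width: 6·87 + 5·10 = 572 px.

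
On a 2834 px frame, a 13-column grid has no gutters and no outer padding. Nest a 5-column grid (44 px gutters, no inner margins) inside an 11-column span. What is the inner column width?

2834 / 13 = 218 px per column.
With no gutters, 11 columns span 11·218 = 2398 px.
2398 − 4·44 = 2222; ÷5 gives d = 444.4 px.

444.4 px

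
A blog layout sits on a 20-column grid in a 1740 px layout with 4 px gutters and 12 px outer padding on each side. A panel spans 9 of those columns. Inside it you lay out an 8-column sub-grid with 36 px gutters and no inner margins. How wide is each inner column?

Subtract both margins: 1740 − 2·12 = 1716 px.
Subtracting 19 gutters of 4 leaves 1640 for 20 columns, so c = 82 px.
Span of 9: 9·82 + 8·4 = 738 + 32 = 770 px.
8d + 7·36 = 770 → 8d = 518 → d = 64.75 px.

64.75 px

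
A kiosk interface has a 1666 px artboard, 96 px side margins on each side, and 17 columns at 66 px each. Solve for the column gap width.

Subtract both margins: 1666 − 2·96 = 1474 px.
17 columns take 17·66 = 1122 px; remaining 352 splits into 16 column gaps.
g = 352 / 16 = 22 px.

22 px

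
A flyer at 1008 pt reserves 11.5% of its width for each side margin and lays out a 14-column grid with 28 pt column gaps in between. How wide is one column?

1008 × (1 − 2·11.5%) = 1008 × 77% = 776.16 pt for the columns.
14 columns + 13 column gaps: 14c + 13·28 = 776.16.
14c = 776.16 − 364 = 412.16, so c = 29.44 pt.

29.44 pt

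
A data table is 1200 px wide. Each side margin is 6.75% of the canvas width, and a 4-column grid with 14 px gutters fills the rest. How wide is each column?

Each margin = 6.75% of 1200 = 81 px; content = 1200 − 2·81 = 1038 px.
4c + 3·14 = 1038 → 4c = 996 → c = 249 px.

249 px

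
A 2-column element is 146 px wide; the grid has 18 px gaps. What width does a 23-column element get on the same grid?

1868 px

146 − 1·18 = 128; ÷2 gives c = 64 px.
23-column span = 23·64 + 22·18 = 1868 px.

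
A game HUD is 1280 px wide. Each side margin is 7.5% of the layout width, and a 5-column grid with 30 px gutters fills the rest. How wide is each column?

Margins: 7.5% × 1280 = 96 px each, so content = 1280 − 192 = 1088 px.
5 columns + 4 gutters: 5c + 4·30 = 1088.
5c = 1088 − 120 = 968, so c = 193.6 px.

193.6 px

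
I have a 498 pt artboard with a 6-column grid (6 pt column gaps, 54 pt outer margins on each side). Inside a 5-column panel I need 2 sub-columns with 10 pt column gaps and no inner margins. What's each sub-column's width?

Inside the margins: 498 − 108 = 390 pt.
6c + 5·6 = 390 → 6c = 360 → c = 60 pt.
Span of 5: 5·60 + 4·6 = 300 + 24 = 324 pt.
2d + 1·10 = 324 → 2d = 314 → d = 157 pt.

157 pt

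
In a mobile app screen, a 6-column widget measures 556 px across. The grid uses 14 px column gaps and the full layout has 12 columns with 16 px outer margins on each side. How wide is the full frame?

1158 px

6 columns + 5 column gaps: 6c + 5·14 = 556.
6c = 556 − 70 = 486, so c = 81 px.
Adding margins, columns and gutters: 32 + 972 + 154 = 1158 px.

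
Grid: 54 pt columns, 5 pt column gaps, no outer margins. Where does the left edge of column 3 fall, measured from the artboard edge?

118 pt

Before column 3: 2 columns + 2 column gaps.
Offset = 2·(54 + 5) = 2·59 = 118 pt.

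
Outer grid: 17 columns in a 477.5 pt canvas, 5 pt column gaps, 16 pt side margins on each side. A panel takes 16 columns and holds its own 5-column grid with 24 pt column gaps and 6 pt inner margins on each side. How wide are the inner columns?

62.2 pt

Take off 32 pt of margins, leaving 445.5 pt.
17c + 16·5 = 445.5 → 17c = 365.5 → c = 21.5 pt.
Span of 16: 16·21.5 + 15·5 = 344 + 75 = 419 pt.
Inner content = 419 − 2·6 = 407 pt.
5 columns + 4 column gaps: 5d + 4·24 = 407.
5d = 407 − 96 = 311, so d = 62.2 pt.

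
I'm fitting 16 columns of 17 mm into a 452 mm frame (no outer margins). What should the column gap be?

16 columns take 16·17 = 272 mm; remaining 180 splits into 15 column gaps.
g = 180 / 15 = 12 mm.

12 mm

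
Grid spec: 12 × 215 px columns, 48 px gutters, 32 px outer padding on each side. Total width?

Artboard = 2·32 + 12·215 + 11·48 = 64 + 2580 + 528 = 3172 px.

3172 px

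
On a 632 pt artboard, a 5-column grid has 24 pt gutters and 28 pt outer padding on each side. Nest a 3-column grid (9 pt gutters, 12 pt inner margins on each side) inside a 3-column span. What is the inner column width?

Subtract both margins: 632 − 2·28 = 576 pt.
5c + 4·24 = 576 → 5c = 480 → c = 96 pt.
3-column span = 3·96 + 2·24 = 336 pt.
Inner content = 336 − 2·12 = 312 pt.
312 − 2·9 = 294; ÷3 gives d = 98 pt.

98 pt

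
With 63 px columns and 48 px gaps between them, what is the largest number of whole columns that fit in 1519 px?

14 columns: 14·63 + 13·48 = 1506 px ≤ 1519.
15 columns: 1617 px > 1519. So 14.

14 columns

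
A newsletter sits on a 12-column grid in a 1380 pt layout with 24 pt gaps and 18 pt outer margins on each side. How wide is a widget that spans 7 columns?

Subtract both margins: 1380 − 2·18 = 1344 pt.
Subtracting 11 gaps of 24 leaves 1080 for 12 columns, so c = 90 pt.
7-column span = 7·90 + 6·24 = 774 pt.

774 pt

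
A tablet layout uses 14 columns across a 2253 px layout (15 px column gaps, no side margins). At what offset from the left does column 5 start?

648 px

2253 − 13·15 = 2058; ÷14 gives c = 147 px.
Each column+gutter stride is 162 px; with no margin, 4 of them is 648 px.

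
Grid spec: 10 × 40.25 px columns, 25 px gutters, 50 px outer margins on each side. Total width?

Total width: 2·50 + 10·40.25 + 9·25 = 727.5 px.

727.5 px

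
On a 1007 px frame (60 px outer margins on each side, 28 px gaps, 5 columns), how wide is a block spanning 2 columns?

Subtract both margins: 1007 − 2·60 = 887 px.
5 columns + 4 gaps: 5c + 4·28 = 887.
5c = 887 − 112 = 775, so c = 155 px.
2-column span = 2·155 + 1·28 = 338 px.

338 px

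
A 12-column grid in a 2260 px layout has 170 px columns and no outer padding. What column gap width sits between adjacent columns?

20 px

12·170 + 11g = 2260 → 11g = 220 → g = 20 px.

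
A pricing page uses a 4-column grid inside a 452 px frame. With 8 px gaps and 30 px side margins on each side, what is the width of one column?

Content width = 452 − 2·30 = 392 px.
4 columns + 3 gaps: 4c + 3·8 = 392.
4c = 392 − 24 = 368, so c = 92 px.

92 px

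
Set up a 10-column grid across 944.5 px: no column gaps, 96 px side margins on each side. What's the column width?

75.25 px

Take off 192 px of margins, leaving 752.5 px.
10c = 752.5 → c = 75.25 px.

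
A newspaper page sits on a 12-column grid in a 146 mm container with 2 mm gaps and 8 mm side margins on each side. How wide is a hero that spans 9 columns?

97 mm

Inside the margins: 146 − 16 = 130 mm.
Subtracting 11 gaps of 2 leaves 108 for 12 columns, so c = 9 mm.
Span of 9: 9·9 + 8·2 = 81 + 16 = 97 mm.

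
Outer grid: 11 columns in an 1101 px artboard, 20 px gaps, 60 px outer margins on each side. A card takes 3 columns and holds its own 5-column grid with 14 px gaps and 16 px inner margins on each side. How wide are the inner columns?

33 px

Inside the margins: 1101 − 120 = 981 px.
11c + 10·20 = 981 → 11c = 781 → c = 71 px.
3-column span = 3·71 + 2·20 = 253 px.
Inner content = 253 − 2·16 = 221 px.
Subtracting 4 gaps of 14 leaves 165 for 5 columns, so d = 33 px.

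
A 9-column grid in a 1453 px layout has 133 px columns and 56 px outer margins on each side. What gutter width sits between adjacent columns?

Subtract both margins: 1453 − 2·56 = 1341 px.
9·133 + 8g = 1341 → 8g = 144 → g = 18 px.

18 px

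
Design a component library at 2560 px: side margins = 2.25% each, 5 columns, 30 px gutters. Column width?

Each margin = 2.25% of 2560 = 57.6 px; content = 2560 − 2·57.6 = 2444.8 px.
Subtracting 4 gutters of 30 leaves 2324.8 for 5 columns, so c = 464.96 px.

464.96 px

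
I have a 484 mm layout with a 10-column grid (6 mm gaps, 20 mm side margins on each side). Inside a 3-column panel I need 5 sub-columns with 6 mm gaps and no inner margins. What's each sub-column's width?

21 mm

Inside the margins: 484 − 40 = 444 mm.
444 − 9·6 = 390; ÷10 gives c = 39 mm.
3-column span = 3·39 + 2·6 = 129 mm.
129 − 4·6 = 105; ÷5 gives d = 21 mm.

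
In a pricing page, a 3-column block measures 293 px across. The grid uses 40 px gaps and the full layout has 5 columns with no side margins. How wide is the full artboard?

515 px

Subtracting 2 gaps of 40 leaves 213 for 3 columns, so c = 71 px.
Artboard = 5·71 + 4·40 = 355 + 160 = 515 px.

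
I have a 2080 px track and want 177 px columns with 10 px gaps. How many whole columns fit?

11 columns

Each extra column adds 177 + 10 = 187 px.
(2080 + 10) / 187 = 11.18, so 11 columns fit.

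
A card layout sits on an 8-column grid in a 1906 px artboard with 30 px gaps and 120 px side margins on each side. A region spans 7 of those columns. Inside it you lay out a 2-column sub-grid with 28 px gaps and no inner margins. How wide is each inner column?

Take off 240 px of margins, leaving 1666 px.
8c + 7·30 = 1666 → 8c = 1456 → c = 182 px.
Span of 7: 7·182 + 6·30 = 1274 + 180 = 1454 px.
1454 − 1·28 = 1426; ÷2 gives d = 713 px.

713 px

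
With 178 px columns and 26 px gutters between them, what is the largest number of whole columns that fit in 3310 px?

16 columns

16 columns: 16·178 + 15·26 = 3238 px ≤ 3310.
17 columns: 3442 px > 3310. So 16.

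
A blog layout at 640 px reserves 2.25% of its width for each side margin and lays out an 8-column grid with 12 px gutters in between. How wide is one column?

65.9 px

640 × (1 − 2·2.25%) = 640 × 95.5% = 611.2 px for the columns.
Subtracting 7 gutters of 12 leaves 527.2 for 8 columns, so c = 65.9 px.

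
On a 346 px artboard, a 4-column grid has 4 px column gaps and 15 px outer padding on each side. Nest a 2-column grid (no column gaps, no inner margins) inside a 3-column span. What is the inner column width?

Inside the margins: 346 − 30 = 316 px.
4c + 3·4 = 316 → 4c = 304 → c = 76 px.
3 columns plus 2 column gaps: 228 + 8 = 236 px.
With no column gaps, each column is 236/2 = 118 px.

118 px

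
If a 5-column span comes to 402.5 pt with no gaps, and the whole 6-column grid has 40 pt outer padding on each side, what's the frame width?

563 pt

402.5 / 5 = 80.5 pt per column.
Total width: 2·40 + 6·80.5 = 563 pt.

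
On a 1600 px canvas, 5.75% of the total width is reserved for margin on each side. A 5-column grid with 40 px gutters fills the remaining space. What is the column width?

Each margin = 5.75% of 1600 = 92 px; content = 1600 − 2·92 = 1416 px.
Subtracting 4 gutters of 40 leaves 1256 for 5 columns, so c = 251.2 px.

251.2 px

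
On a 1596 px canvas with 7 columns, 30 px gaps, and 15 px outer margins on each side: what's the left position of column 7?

1383 px

Subtract both margins: 1596 − 2·15 = 1566 px.
7c + 6·30 = 1566 → 7c = 1386 → c = 198 px.
Each column+gutter stride is 228 px; 6 of them past the 15 px margin is 15 + 1368 = 1383 px.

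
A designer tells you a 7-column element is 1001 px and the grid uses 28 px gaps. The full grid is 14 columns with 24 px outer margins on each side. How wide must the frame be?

2078 px

1001 − 6·28 = 833; ÷7 gives c = 119 px.
Total width: 2·24 + 14·119 + 13·28 = 2078 px.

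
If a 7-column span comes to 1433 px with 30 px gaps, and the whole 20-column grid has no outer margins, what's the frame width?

4150 px

Subtracting 6 gaps of 30 leaves 1253 for 7 columns, so c = 179 px.
Frame = 20·179 + 19·30 = 3580 + 570 = 4150 px.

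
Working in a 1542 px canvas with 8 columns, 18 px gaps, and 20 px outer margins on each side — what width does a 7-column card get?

Inside the margins: 1542 − 40 = 1502 px.
8 columns + 7 gaps: 8c + 7·18 = 1502.
8c = 1502 − 126 = 1376, so c = 172 px.
7 columns plus 6 gaps: 1204 + 108 = 1312 px.

1312 px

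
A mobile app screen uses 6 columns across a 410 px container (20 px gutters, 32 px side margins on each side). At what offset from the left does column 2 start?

Take off 64 px of margins, leaving 346 px.
6c + 5·20 = 346 → 6c = 246 → c = 41 px.
Before column 2: the margin + 1 column + 1 gutter.
Offset = 32 + 1·(41 + 20) = 32 + 61 = 93 px.

93 px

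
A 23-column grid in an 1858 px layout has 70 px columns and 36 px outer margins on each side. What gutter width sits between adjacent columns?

8 px

Subtract both margins: 1858 − 2·36 = 1786 px.
Columns use 1610 px, leaving 176 px across 22 gutters = 8 px each.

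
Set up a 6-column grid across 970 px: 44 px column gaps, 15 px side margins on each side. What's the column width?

Content width = 970 − 2·15 = 940 px.
6 columns + 5 column gaps: 6c + 5·44 = 940.
6c = 940 − 220 = 720, so c = 120 px.

120 px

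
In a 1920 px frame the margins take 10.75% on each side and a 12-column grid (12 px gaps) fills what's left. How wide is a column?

114.6 px

Each margin = 10.75% of 1920 = 206.4 px; content = 1920 − 2·206.4 = 1507.2 px.
1507.2 − 11·12 = 1375.2; ÷12 gives c = 114.6 px.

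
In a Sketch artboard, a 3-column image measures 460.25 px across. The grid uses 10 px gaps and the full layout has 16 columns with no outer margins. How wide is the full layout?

Subtracting 2 gaps of 10 leaves 440.25 for 3 columns, so c = 146.75 px.
Layout = 16·146.75 + 15·10 = 2348 + 150 = 2498 px.

2498 px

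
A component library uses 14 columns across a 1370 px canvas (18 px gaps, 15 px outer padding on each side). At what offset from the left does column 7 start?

Take off 30 px of margins, leaving 1340 px.
14c + 13·18 = 1340 → 14c = 1106 → c = 79 px.
Before column 7: the margin + 6 columns + 6 gaps.
Offset = 15 + 6·(79 + 18) = 15 + 582 = 597 px.

597 px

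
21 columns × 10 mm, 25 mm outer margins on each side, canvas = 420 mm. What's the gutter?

8 mm

Inside the margins: 420 − 50 = 370 mm.
Columns use 210 mm, leaving 160 mm across 20 gutters = 8 mm each.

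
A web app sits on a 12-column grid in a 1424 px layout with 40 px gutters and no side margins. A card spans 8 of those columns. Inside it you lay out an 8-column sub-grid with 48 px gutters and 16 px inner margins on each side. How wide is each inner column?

71 px

Subtracting 11 gutters of 40 leaves 984 for 12 columns, so c = 82 px.
Span of 8: 8·82 + 7·40 = 656 + 280 = 936 px.
Inner content = 936 − 2·16 = 904 px.
Subtracting 7 gutters of 48 leaves 568 for 8 columns, so d = 71 px.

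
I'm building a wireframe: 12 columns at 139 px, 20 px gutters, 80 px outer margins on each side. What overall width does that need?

2048 px

Frame = 2·80 + 12·139 + 11·20 = 160 + 1668 + 220 = 2048 px.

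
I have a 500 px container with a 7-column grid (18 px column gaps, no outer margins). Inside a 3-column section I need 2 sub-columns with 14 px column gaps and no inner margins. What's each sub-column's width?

95 px

7 columns + 6 column gaps: 7c + 6·18 = 500.
7c = 500 − 108 = 392, so c = 56 px.
Span of 3: 3·56 + 2·18 = 168 + 36 = 204 px.
2d + 1·14 = 204 → 2d = 190 → d = 95 px.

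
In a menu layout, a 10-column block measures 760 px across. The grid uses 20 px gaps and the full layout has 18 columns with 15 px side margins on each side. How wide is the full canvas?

760 − 9·20 = 580; ÷10 gives c = 58 px.
Adding margins, columns and gutters: 30 + 1044 + 340 = 1414 px.

1414 px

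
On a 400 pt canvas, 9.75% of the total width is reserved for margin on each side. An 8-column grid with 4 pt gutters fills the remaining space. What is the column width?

36.75 pt

Margins: 9.75% × 400 = 39 pt each, so content = 400 − 78 = 322 pt.
8c + 7·4 = 322 → 8c = 294 → c = 36.75 pt.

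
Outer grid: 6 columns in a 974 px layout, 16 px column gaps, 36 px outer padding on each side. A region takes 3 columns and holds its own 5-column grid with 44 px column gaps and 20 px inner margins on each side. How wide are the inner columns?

Subtract both margins: 974 − 2·36 = 902 px.
6 columns + 5 column gaps: 6c + 5·16 = 902.
6c = 902 − 80 = 822, so c = 137 px.
Span of 3: 3·137 + 2·16 = 411 + 32 = 443 px.
Inner content = 443 − 2·20 = 403 px.
Subtracting 4 column gaps of 44 leaves 227 for 5 columns, so d = 45.4 px.

45.4 px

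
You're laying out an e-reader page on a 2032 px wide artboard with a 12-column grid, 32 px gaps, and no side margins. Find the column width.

140 px

2032 − 11·32 = 1680; ÷12 gives c = 140 px.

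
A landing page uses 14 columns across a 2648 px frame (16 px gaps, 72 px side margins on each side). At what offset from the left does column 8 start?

Subtract both margins: 2648 − 2·72 = 2504 px.
Subtracting 13 gaps of 16 leaves 2296 for 14 columns, so c = 164 px.
Column 8 starts at margin + 7·(column + gutter) = 72 + 7·180 = 1332 px.

1332 px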